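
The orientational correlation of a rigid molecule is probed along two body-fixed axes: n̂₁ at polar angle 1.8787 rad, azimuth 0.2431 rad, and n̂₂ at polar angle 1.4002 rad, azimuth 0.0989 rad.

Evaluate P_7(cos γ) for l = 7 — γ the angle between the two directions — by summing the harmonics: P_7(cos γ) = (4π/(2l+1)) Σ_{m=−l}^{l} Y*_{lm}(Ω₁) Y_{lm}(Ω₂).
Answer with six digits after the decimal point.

Expand P_7 via completeness: Σ_{m} conj(Y_{7,m}) at Ω₁ times Y_{7,m} at Ω₂ —
  term(m=-7) = 0.08577 + 0.13638j   from Y*(Ω₁)=-0.04659 + 0.35386j, Y(Ω₂)=0.34747 - 0.28813j
  term(m=-6) = -0.08013 - 0.09406j   from Y*(Ω₁)=-0.04755 - 0.42202j, Y(Ω₂)=0.24121 - 0.16270j
  term(m=-5) = -0.00896 - 0.00788j   from Y*(Ω₁)=0.01946 + 0.05245j, Y(Ω₂)=-0.18772 + 0.10122j
  term(m=-4) = -0.08566 - 0.05573j   from Y*(Ω₁)=0.18661 + 0.27371j, Y(Ω₂)=-0.28467 + 0.11888j
  term(m=-3) = -0.02078 - 0.00959j   from Y*(Ω₁)=-0.13247 - 0.11839j, Y(Ω₂)=0.12319 - 0.03766j
  term(m=-2) = -0.07766 - 0.02304j   from Y*(Ω₁)=-0.23236 - 0.12281j, Y(Ω₂)=0.30222 - 0.06057j
  term(m=-1) = -0.02036 - 0.00296j   from Y*(Ω₁)=0.21009 + 0.05210j, Y(Ω₂)=-0.09458 + 0.00938j
  term(m=+0) = -0.07359 + 0.00000j   from Y*(Ω₁)=0.23968 + 0.00000j, Y(Ω₂)=-0.30705 + 0.00000j
  term(m=+1) = -0.02036 + 0.00296j   from Y*(Ω₁)=-0.21009 + 0.05210j, Y(Ω₂)=0.09458 + 0.00938j
  term(m=+2) = -0.07766 + 0.02304j   from Y*(Ω₁)=-0.23236 + 0.12281j, Y(Ω₂)=0.30222 + 0.06057j
  term(m=+3) = -0.02078 + 0.00959j   from Y*(Ω₁)=0.13247 - 0.11839j, Y(Ω₂)=-0.12319 - 0.03766j
  term(m=+4) = -0.08566 + 0.05573j   from Y*(Ω₁)=0.18661 - 0.27371j, Y(Ω₂)=-0.28467 - 0.11888j
  term(m=+5) = -0.00896 + 0.00788j   from Y*(Ω₁)=-0.01946 + 0.05245j, Y(Ω₂)=0.18772 + 0.10122j
  term(m=+6) = -0.08013 + 0.09406j   from Y*(Ω₁)=-0.04755 + 0.42202j, Y(Ω₂)=0.24121 + 0.16270j
  term(m=+7) = 0.08577 - 0.13638j   from Y*(Ω₁)=0.04659 + 0.35386j, Y(Ω₂)=-0.34747 - 0.28813j
Accumulated sum -0.48916 + 0.00000j; after 4π/(2l+1) scaling, -0.40980 + 0.00000j ⇒ P_7 = -0.409802

-0.409802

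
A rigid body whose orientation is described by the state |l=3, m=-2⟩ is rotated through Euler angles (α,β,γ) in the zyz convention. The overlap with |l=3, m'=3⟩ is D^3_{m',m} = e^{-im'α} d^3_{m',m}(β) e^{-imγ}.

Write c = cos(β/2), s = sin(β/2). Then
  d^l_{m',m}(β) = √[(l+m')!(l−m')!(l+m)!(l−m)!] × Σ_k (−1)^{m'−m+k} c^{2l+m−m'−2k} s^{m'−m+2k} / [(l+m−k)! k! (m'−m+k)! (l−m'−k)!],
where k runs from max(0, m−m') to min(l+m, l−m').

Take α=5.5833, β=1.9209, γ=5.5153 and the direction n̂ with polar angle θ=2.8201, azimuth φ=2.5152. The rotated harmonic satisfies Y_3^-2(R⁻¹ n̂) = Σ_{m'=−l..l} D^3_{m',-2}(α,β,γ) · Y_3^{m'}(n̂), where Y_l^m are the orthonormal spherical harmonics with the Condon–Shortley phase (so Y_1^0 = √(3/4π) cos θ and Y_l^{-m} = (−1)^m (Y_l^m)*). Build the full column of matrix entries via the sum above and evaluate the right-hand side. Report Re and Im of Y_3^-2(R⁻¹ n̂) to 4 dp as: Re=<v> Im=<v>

Need the full column D^3_{m',-2} for m'=−3..3 at α=5.5833, β=1.9209, γ=5.5153.
cos(β/2)=0.573151, sin(β/2)=0.819450
d^3_{-3,-2}: single k=1 term ⇒ +0.124149;  D = -0.109316+0.058847i
d^3_{-2,-2}: k∈[0..1] ⇒ +0.035450 -0.362319 = -0.326869;  D = +0.319955+0.066876i
d^3_{-1,-2}: k∈[0..1] ⇒ -0.160276 +0.655246 = +0.494970;  D = -0.305371-0.389543i
d^3_{0,-2}: k∈[0..1] ⇒ +0.396901 -0.811312 = -0.414411;  D = -0.014512+0.414157i
d^3_{1,-2}: k∈[0..1] ⇒ -0.655246 +0.669700 = +0.014454;  D = +0.009692-0.010723i
d^3_{2,-2}: k∈[0..1] ⇒ +0.740623 -0.302784 = +0.437839;  D = +0.433796-0.059363i
d^3_{3,-2}: single k=0 term ⇒ -0.518748;  D = -0.438438-0.277257i
Y_3^{m'}(θ=2.8201,φ=2.5152) and Σ D·Y over m':
  (-0.1093+0.0588i)·(+0.0040-0.0125i)  (+0.3200+0.0669i)·(-0.0303-0.0920i)  (-0.3054-0.3895i)·(-0.2896-0.2096i)  (-0.0145+0.4142i)·(-0.5314+0.0000i)  (+0.0097-0.0107i)·(+0.2896-0.2096i)  (+0.4338-0.0594i)·(-0.0303+0.0920i)  (-0.4384-0.2773i)·(-0.0040-0.0125i)
Y_3^-2(R⁻¹ n̂) = +0.002443-0.029929i

Re=0.0024 Im=-0.0299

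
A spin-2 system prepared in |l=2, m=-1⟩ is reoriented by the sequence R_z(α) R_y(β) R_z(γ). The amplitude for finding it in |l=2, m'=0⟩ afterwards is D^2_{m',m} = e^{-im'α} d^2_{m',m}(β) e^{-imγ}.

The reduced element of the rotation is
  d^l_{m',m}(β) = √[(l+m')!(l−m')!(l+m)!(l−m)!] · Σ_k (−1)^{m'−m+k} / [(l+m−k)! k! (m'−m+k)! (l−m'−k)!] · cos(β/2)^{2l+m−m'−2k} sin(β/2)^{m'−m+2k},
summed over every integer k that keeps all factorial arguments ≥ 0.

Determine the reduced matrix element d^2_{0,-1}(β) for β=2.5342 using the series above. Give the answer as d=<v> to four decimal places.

d^2_{0,-1}(β=2.5342) via the finite sum:
With c≡cos(β/2)=0.299049 and s≡sin(β/2)=0.954238, N=[2·2·1·6]^{1/2}=4.898979
The bounds max(0,m−m')=0 and min(l+m,l−m')=1 give 2 terms
  k=0: (−1)^1·4.8990/(2)·0.2990^3·0.9542^1 = -0.062512
  k=1: (−1)^2·4.8990/(2)·0.2990^1·0.9542^3 = +0.636485
d^2_{0,-1}(2.5342) = -0.062512 +0.636485 = +0.573973

d=0.5740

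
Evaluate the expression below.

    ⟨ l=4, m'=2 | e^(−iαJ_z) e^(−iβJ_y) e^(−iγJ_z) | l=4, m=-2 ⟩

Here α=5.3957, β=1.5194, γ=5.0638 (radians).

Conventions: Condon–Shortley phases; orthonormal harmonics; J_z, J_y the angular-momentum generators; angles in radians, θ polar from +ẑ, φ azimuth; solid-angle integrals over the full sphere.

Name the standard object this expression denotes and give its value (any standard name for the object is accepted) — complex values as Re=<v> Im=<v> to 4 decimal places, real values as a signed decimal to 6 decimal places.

Wigner D-matrix element, Re=0.2442 Im=-0.1910

This is a Wigner D-matrix element — the rotation-matrix element ⟨l m'| R(α,β,γ) |l m⟩ in the angular-momentum basis.
First d^4_{2,-2}(β=1.5194), then the phase factors e^{-i(2)α} and e^{-i(-2)γ}:
Half-angle: c=0.725043, s=0.688704. N=√(720·2·2·720)=1440.000000
k∈{0,1,2} keeps every argument non-negative
  k=0: (−1)^4·1440.0000/(96)·0.7250^4·0.6887^4 = +0.932558
  k=1: (−1)^5·1440.0000/(120)·0.7250^2·0.6887^6 = -0.673138
  k=2: (−1)^6·1440.0000/(1440)·0.7250^0·0.6887^8 = +0.050613
d^4_{2,-2}(1.5194) = +0.932558 -0.673138 +0.050613 = +0.310033
Attach z-rotation phases: D = e^{-i(2)(5.3957)}·(+0.310033)·e^{-i(-2)(5.0638)} = +0.244200-0.191016i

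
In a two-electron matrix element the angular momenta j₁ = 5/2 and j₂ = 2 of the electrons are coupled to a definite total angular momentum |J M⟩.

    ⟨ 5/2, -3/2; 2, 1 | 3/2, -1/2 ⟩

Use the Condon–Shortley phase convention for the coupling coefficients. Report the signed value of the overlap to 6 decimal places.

+0.138013

j₁+j₂−J=3  J+j₁−j₂=2  J−j₁+j₂=1  j₁+j₂+J+1=7
(j₁±m₁, j₂±m₂, J±M) = (1,4,3,1,1,2)
P² = 96/35
sum k=2..3:
  [2] +1/4 = 1/4
  [3] −1/6 = -1/6
S = 1/12
C² = P²·S² = 2/105 ; C = +0.138013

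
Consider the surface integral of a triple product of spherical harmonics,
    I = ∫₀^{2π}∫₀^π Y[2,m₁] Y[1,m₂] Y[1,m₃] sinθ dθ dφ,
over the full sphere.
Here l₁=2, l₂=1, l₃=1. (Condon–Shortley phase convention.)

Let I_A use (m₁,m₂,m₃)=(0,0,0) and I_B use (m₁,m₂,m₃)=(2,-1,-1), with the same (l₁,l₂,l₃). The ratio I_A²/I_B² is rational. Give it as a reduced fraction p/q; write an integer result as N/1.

l's match ⇒ only the (l;m) 3-j factors differ between A and B.
A: triangle coeff Δ(2,1,1) = 1/30; Σ_t [1,1]: t=1:−1/1 = -1/1; (3j)²=2/15 [(2 1 1; 0 0 0)], sign=+1
B: triangle coeff Δ(2,1,1) = 1/30; Σ_t [0,0]: t=0:+1/4 = 1/4; (3j)²=1/5 [(2 1 1; 2 -1 -1)], sign=+1
I_A²/I_B² = (2/15)/(1/5) = 2/3

2/3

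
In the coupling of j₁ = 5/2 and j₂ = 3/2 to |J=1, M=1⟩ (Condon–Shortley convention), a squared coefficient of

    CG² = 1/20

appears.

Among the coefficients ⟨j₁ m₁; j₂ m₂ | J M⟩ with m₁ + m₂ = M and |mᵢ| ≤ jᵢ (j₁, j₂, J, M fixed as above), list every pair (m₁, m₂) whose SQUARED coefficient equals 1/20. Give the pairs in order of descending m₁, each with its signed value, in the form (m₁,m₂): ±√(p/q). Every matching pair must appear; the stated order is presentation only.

Admissible pairs with m₁+m₂ = M = 1: (-1/2,3/2), (1/2,1/2), (3/2,-1/2), (5/2,-3/2)
  (m₁,m₂)=(5/2,-3/2): CG² = 1/2, CG = +√(1/2)
  (m₁,m₂)=(3/2,-1/2): CG² = 3/10, CG = −√(3/10)
  (m₁,m₂)=(1/2,1/2): CG² = 3/20, CG = +√(3/20)
  (m₁,m₂)=(-1/2,3/2): CG² = 1/20, CG = −√(1/20)   ← matches the target
Pairs with CG² = 1/20: (-1/2,3/2): −√(1/20)

(-1/2,3/2): −√(1/20)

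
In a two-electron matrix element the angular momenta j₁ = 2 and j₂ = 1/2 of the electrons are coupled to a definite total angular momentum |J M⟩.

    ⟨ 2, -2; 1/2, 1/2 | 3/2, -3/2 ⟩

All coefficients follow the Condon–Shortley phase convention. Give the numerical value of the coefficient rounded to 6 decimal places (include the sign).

-0.894427  (= −√(4/5))

triangle: 1!×3!×0!/5! = 6/120
(j±m)!: 0!×4!×1!×0!×0!×3! = 144
prefactor² = (2J+1)×Δ×N² = 144/5
  k=1: −1/(1!×0!×3!×0!×0!×0!) = -1/6
Σ = -1/6  ⇒  CG² = 144/5×(-1/6)² = 4/5
CG = −√(4/5) = -0.894427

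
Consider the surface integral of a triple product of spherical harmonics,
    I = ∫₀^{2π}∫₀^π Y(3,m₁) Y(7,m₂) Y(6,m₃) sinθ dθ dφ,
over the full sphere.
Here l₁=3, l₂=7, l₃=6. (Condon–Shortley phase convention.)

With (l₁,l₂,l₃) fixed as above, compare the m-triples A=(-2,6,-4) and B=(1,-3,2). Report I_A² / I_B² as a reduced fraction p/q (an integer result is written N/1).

Same 3,7,6: normalisation and zero-m 3j drop out of the ratio.
A: Δ: 4! 2! 10! / 17! → 1/2042040; sum: t=3:−1/43545600 t=4:+1/8709120 = 1/10886400; 3j²(3 7 6; -2 6 -4) = Δ·Π!·Σ² = 8/357  (sign +1)
B: Δ: 4! 2! 10! / 17! → 1/2042040; sum: t=0:+1/829440 t=1:−1/181440 t=2:+1/645120 = -1/362880; 3j²(3 7 6; 1 -3 2) = Δ·Π!·Σ² = 256/17017  (sign -1)
I_A²/I_B² = (8/357)/(256/17017) = 143/96

143/96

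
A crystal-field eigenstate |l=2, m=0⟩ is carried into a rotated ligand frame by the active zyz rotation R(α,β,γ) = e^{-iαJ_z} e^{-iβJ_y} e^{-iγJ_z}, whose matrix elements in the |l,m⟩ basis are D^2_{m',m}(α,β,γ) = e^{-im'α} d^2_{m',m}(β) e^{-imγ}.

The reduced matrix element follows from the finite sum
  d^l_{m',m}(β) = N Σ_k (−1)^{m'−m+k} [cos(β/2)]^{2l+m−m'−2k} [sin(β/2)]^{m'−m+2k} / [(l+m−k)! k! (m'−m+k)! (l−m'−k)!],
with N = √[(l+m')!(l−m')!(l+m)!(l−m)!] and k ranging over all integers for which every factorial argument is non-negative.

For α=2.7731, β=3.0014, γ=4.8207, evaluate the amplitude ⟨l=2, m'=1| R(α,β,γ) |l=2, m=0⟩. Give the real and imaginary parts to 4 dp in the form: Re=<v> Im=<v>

D^2_{1,0}(2.7731,3.0014,4.8207) = e^{-i·1·2.7731}·d^2_{1,0}(3.0014)·e^{-i·0·4.8207}. Compute d first:
c=cos(3.001400/2)=0.070039, s=sin(3.001400/2)=0.997544; N=√[6·1·2·2]=4.898979
The bounds max(0,m−m')=0 and min(l+m,l−m')=1 give 2 terms
  k=0: (−1)^1·4.8990/(2)·0.0700^3·0.9975^1 = -0.000840
  k=1: (−1)^2·4.8990/(2)·0.0700^1·0.9975^3 = +0.170299
d^2_{1,0}(3.0014) = -0.000840 +0.170299 = +0.169459
Attach z-rotation phases: D = e^{-i(1)(2.7731)}·(+0.169459)·e^{-i(0)(4.8207)} = -0.158084-0.061041i

Re=-0.1581 Im=-0.0610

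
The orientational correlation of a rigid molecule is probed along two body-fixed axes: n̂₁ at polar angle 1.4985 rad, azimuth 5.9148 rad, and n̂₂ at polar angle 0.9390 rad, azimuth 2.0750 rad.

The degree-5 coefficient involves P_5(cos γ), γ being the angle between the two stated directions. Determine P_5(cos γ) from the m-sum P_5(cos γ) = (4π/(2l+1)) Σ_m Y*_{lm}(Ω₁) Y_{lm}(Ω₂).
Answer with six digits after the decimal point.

0.087497

Expand P_5 via completeness: Σ_{m} conj(Y_{5,m}) at Ω₁ times Y_{5,m} at Ω₂ —
  [-5]  conj(Y_{5,-5})(Ω₁) = -0.122689-0.441367i ; Y_{5,-5}(Ω₂) = -0.092358+0.129212i ; Δ = +0.068361+0.024911i
  [-4]  conj(Y_{5,-4})(Ω₁) = +0.010187-0.104419i ; Y_{5,-4}(Ω₂) = -0.158567-0.331624i ; Δ = -0.036243+0.013179i
  [-3]  conj(Y_{5,-3})(Ω₁) = -0.146876+0.292294i ; Y_{5,-3}(Ω₂) = +0.388235+0.022615i ; Δ = -0.063633+0.110157i
  [-2]  conj(Y_{5,-2})(Ω₁) = -0.088784+0.080543i ; Y_{5,-2}(Ω₂) = -0.016129+0.025590i ; Δ = -0.000629-0.003571i
  [-1]  conj(Y_{5,-1})(Ω₁) = +0.276415-0.106698i ; Y_{5,-1}(Ω₂) = +0.165857+0.300589i ; Δ = +0.077917+0.065391i
  [+0]  conj(Y_{5,0})(Ω₁) = +0.123645-0.000000i ; Y_{5,0}(Ω₂) = -0.120970+0.000000i ; Δ = -0.014957+0.000000i
  [+1]  conj(Y_{5,1})(Ω₁) = -0.276415-0.106698i ; Y_{5,1}(Ω₂) = -0.165857+0.300589i ; Δ = +0.077917-0.065391i
  [+2]  conj(Y_{5,2})(Ω₁) = -0.088784-0.080543i ; Y_{5,2}(Ω₂) = -0.016129-0.025590i ; Δ = -0.000629+0.003571i
  [+3]  conj(Y_{5,3})(Ω₁) = +0.146876+0.292294i ; Y_{5,3}(Ω₂) = -0.388235+0.022615i ; Δ = -0.063633-0.110157i
  [+4]  conj(Y_{5,4})(Ω₁) = +0.010187+0.104419i ; Y_{5,4}(Ω₂) = -0.158567+0.331624i ; Δ = -0.036243-0.013179i
  [+5]  conj(Y_{5,5})(Ω₁) = +0.122689-0.441367i ; Y_{5,5}(Ω₂) = +0.092358+0.129212i ; Δ = +0.068361-0.024911i
Total Σ_m = +0.076590-0.000000i. Multiply by 1.142397: +0.087497-0.000000i. P_5(cos γ) = 0.087497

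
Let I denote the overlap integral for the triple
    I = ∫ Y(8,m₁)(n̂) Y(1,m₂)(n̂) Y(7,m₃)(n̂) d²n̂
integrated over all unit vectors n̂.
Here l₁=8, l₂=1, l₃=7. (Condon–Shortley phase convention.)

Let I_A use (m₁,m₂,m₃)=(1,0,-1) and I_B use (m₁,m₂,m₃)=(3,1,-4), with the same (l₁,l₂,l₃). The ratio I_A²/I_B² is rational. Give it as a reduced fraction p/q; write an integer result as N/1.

63/10

l's match ⇒ only the (l;m) 3-j factors differ between A and B.
A: triangle coeff Δ(8,1,7) = 1/2040; Σ_t [1,1]: t=1:−1/29030400 = -1/29030400; (3j)²=21/680 [(8 1 7; 1 0 -1)], sign=-1
B: triangle coeff Δ(8,1,7) = 1/2040; Σ_t [2,2]: t=2:+1/479001600 = 1/479001600; (3j)²=1/204 [(8 1 7; 3 1 -4)], sign=-1
I_A²/I_B² = (21/680)/(1/204) = 63/10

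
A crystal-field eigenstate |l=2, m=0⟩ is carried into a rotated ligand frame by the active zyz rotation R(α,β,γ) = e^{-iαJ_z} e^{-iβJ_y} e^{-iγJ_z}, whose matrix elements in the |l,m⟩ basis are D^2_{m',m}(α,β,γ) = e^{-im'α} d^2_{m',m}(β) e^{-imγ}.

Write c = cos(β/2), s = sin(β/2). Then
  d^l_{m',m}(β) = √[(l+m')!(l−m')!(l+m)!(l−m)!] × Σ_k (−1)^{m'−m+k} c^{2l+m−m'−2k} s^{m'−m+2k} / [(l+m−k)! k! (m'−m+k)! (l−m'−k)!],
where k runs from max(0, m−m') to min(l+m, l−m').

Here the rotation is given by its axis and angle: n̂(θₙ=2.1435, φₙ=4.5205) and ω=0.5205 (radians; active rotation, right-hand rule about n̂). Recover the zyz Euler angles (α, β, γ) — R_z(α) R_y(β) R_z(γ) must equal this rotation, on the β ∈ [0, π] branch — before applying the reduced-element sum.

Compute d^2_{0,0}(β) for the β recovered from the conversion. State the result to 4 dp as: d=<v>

Axis–angle → zyz. n̂ = (sinθₙcosφₙ, sinθₙsinφₙ, cosθₙ) = (-0.160283, -0.825013, -0.541906), ω = 0.5205.
R = I cosω + sinω [n̂]ₓ + (1−cosω) n̂n̂ᵀ gives
  R = [+0.870973, +0.287009, -0.398788; -0.251986, +0.957708, +0.138918; +0.421793, -0.020505, +0.906460]
β = atan2(√(R₁₃²+R₂₃²), R₃₃) = 0.435972; α = atan2(R₂₃, R₁₃) mod 2π = 2.806389; γ = atan2(R₃₂, −R₃₁) mod 2π = 3.190167
d^2_{0,0}(β=0.4360) via the finite sum:
With c≡cos(β/2)=0.976335 and s≡sin(β/2)=0.216264, N=[2·2·2·2]^{1/2}=4.000000
k: max(0,(0)−(0))=0 … min(2+(0),2−(0))=2
  k=0: (−1)^0·4.0000/(4)·0.9763^4·0.2163^0 = +0.908648
  k=1: (−1)^1·4.0000/(1)·0.9763^2·0.2163^2 = -0.178330
  k=2: (−1)^2·4.0000/(4)·0.9763^0·0.2163^4 = +0.002187
d^2_{0,0}(0.4360) = +0.908648 -0.178330 +0.002187 = +0.732505

d=0.7325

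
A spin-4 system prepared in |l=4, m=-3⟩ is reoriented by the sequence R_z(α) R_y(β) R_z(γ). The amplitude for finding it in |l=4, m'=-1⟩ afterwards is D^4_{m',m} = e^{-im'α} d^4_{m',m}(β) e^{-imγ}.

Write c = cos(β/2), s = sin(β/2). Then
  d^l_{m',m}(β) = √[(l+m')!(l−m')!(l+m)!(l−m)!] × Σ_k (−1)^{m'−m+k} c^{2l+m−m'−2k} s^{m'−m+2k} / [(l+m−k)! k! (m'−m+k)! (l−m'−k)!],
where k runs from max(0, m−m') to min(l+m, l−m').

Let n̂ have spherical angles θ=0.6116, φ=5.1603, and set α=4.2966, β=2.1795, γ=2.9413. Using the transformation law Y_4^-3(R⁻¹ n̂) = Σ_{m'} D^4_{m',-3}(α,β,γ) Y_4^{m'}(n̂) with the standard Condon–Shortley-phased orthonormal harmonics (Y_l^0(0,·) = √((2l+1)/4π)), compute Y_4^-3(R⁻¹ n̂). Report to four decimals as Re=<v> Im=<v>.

Re=-0.1395 Im=-0.1363

Need the full column D^4_{m',-3} for m'=−4..4 at α=4.2966, β=2.1795, γ=2.9413.
cos(β/2)=0.462707, sin(β/2)=0.886511
d^4_{-4,-3}: single k=1 term ⇒ +0.011386;  D = +0.007276+0.008758i
d^4_{-3,-3}: k∈[0..1] ⇒ +0.002101 -0.053989 = -0.051888;  D = +0.049903-0.014212i
d^4_{-2,-3}: k∈[0..1] ⇒ -0.015062 +0.165870 = +0.150808;  D = +0.020796-0.149367i
d^4_{-1,-3}: k∈[0..1] ⇒ +0.061217 -0.374525 = -0.313307;  D = -0.266424-0.164863i
d^4_{0,-3}: k∈[0..1] ⇒ -0.174843 +0.641806 = +0.466963;  D = -0.385170+0.264005i
d^4_{1,-3}: k∈[0..1] ⇒ +0.374525 -0.824875 = -0.450350;  D = +0.082880+0.442658i
d^4_{2,-3}: k∈[0..1] ⇒ -0.608870 +0.745006 = +0.136136;  D = +0.132529+0.031129i
d^4_{3,-3}: k∈[0..1] ⇒ +0.727471 -0.381482 = +0.345989;  D = -0.208420+0.276170i
d^4_{4,-3}: single k=0 term ⇒ -0.563172;  D = +0.274199+0.491912i
Y_4^{m'}(θ=0.6116,φ=5.1603) and Σ D·Y over m':
  (+0.0073+0.0088i)·(-0.0105-0.0469i)  (+0.0499-0.0142i)·(-0.1890-0.0437i)  (+0.0208-0.1494i)·(-0.2545+0.3179i)  (-0.2664-0.1649i)·(+0.1630+0.3392i)  (-0.3852+0.2640i)·(-0.1463+0.0000i)  (+0.0829+0.4427i)·(-0.1630+0.3392i)  (+0.1325+0.0311i)·(-0.2545-0.3179i)  (-0.2084+0.2762i)·(+0.1890-0.0437i)  (+0.2742+0.4919i)·(-0.0105+0.0469i)
Y_4^-3(R⁻¹ n̂) = -0.139470-0.136287i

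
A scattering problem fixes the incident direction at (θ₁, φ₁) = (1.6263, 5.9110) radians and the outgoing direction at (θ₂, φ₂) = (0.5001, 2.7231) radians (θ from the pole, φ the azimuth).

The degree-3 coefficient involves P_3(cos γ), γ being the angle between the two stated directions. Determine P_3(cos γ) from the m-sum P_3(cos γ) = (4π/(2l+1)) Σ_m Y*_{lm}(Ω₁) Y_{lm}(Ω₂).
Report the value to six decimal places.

0.424625

Expand P_3 via completeness: Σ_{m} conj(Y_{3,m}) at Ω₁ times Y_{3,m} at Ω₂ —
  [-3]  conj(Y_{3,-3})(Ω₁) = 0.18222 - 0.37319j ; Y_{3,-3}(Ω₂) = -0.01427 - 0.04373j ; Δ = -0.01892 - 0.00265j
  [-2]  conj(Y_{3,-2})(Ω₁) = -0.04157 + 0.03829j ; Y_{3,-2}(Ω₂) = 0.13810 + 0.15314j ; Δ = -0.01161 - 0.00108j
  [-1]  conj(Y_{3,-1})(Ω₁) = -0.29596 + 0.11554j ; Y_{3,-1}(Ω₂) = -0.40360 - 0.17951j ; Δ = 0.14019 + 0.00650j
  [+0]  conj(Y_{3,0})(Ω₁) = 0.06179 + 0.00000j ; Y_{3,0}(Ω₂) = 0.27846 + 0.00000j ; Δ = 0.01721 + 0.00000j
  [+1]  conj(Y_{3,1})(Ω₁) = 0.29596 + 0.11554j ; Y_{3,1}(Ω₂) = 0.40360 - 0.17951j ; Δ = 0.14019 - 0.00650j
  [+2]  conj(Y_{3,2})(Ω₁) = -0.04157 - 0.03829j ; Y_{3,2}(Ω₂) = 0.13810 - 0.15314j ; Δ = -0.01161 + 0.00108j
  [+3]  conj(Y_{3,3})(Ω₁) = -0.18222 - 0.37319j ; Y_{3,3}(Ω₂) = 0.01427 - 0.04373j ; Δ = -0.01892 + 0.00265j
Accumulated sum 0.23653 + 0.00000j; after 4π/(2l+1) scaling, 0.42463 + 0.00000j ⇒ P_3 = 0.424625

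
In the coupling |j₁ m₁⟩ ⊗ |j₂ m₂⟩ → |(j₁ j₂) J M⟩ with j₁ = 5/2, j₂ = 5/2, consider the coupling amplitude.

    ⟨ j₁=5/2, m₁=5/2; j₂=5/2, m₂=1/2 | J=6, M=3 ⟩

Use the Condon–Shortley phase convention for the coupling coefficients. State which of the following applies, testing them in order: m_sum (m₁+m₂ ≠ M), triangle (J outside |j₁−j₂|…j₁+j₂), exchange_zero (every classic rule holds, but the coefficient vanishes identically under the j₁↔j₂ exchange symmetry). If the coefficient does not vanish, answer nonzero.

m-sum: m₁+m₂ = 5/2+1/2 = 3, M = 3  ✓
triangle: need |j₁−j₂| ≤ J ≤ j₁+j₂, i.e. J ∈ [0, 5]; J = 6 is outside ✗ ⇒ coefficient is 0

triangle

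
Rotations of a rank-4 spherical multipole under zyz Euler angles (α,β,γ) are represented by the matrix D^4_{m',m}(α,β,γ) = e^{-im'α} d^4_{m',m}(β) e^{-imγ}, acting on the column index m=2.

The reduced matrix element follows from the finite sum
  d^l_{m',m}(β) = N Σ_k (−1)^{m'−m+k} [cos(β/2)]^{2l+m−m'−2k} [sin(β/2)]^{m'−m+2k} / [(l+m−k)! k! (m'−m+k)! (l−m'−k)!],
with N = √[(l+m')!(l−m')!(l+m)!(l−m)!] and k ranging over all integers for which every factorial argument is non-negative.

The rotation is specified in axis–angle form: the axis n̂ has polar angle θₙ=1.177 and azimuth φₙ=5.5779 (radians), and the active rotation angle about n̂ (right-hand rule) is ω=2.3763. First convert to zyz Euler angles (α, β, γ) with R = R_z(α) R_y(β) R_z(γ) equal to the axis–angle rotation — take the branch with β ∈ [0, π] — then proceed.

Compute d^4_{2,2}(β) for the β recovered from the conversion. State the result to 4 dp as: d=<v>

d=0.4112

Axis–angle → zyz. n̂ = (sinθₙcosφₙ, sinθₙsinφₙ, cosθₙ) = (+0.703146, -0.598633, +0.383697), ω = 2.3763.
R = I cosω + sinω [n̂]ₓ + (1−cosω) n̂n̂ᵀ gives
  R = [+0.129797, -0.990296, +0.049664; -0.458685, -0.104374, -0.882448; +0.879068, +0.091759, -0.467782]
β = atan2(√(R₁₃²+R₂₃²), R₃₃) = 2.057576; α = atan2(R₂₃, R₁₃) mod 2π = 4.768609; γ = atan2(R₃₂, −R₃₁) mod 2π = 3.037587
d^4_{2,2}(β=2.0576) via the finite sum:
With c≡cos(β/2)=0.515858 and s≡sin(β/2)=0.856674, N=[720·2·720·2]^{1/2}=1440.000000
The bounds max(0,m−m')=0 and min(l+m,l−m')=2 give 3 terms
  k=0: (−1)^0·1440.0000/(1440)·0.5159^8·0.8567^0 = +0.005015
  k=1: (−1)^1·1440.0000/(120)·0.5159^6·0.8567^2 = -0.165956
  k=2: (−1)^2·1440.0000/(96)·0.5159^4·0.8567^4 = +0.572102
d^4_{2,2}(2.0576) = +0.005015 -0.165956 +0.572102 = +0.411161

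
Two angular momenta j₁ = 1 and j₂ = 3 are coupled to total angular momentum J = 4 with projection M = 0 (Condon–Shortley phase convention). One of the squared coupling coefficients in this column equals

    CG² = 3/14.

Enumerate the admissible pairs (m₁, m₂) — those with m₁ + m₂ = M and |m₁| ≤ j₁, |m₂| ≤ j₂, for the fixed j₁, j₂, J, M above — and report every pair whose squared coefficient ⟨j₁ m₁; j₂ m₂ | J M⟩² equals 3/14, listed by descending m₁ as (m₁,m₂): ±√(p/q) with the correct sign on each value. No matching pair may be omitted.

Admissible pairs with m₁+m₂ = M = 0: (-1,1), (0,0), (1,-1)
  (m₁,m₂)=(1,-1): CG² = 3/14, CG = +√(3/14)   ← matches the target
  (m₁,m₂)=(0,0): CG² = 4/7, CG = +√(4/7)
  (m₁,m₂)=(-1,1): CG² = 3/14, CG = +√(3/14)   ← matches the target
Pairs with CG² = 3/14: (1,-1): +√(3/14); (-1,1): +√(3/14)

(1,-1): +√(3/14); (-1,1): +√(3/14)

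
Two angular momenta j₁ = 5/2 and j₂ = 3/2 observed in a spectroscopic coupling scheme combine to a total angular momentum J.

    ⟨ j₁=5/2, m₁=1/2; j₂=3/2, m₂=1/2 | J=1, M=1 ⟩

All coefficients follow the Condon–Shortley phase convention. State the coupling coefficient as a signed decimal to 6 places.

j₁+j₂−J=3  J+j₁−j₂=2  J−j₁+j₂=0  j₁+j₂+J+1=6
(j₁±m₁, j₂±m₂, J±M) = (3,2,2,1,2,0)
P² = 12/5
sum k=2..2:
  [2] +1/4 = 1/4
S = 1/4
C² = P²·S² = 3/20 ; C = +0.387298

+√(3/20) = +0.387298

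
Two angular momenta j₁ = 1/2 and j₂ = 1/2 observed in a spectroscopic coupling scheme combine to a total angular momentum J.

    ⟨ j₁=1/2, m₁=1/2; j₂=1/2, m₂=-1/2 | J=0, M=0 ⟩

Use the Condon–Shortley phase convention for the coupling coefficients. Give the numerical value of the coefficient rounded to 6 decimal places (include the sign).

+√(1/2) ≈ +0.707107

triangle: 1!·0!·0!/2! = 1/2
(j±m)!: 1!·0!·0!·1!·0!·0! = 1
prefactor² = (2J+1)·Δ·N² = 1/2
  k=0: +1/(0!·1!·0!·0!·0!·0!) = 1
Σ = 1  ⇒  CG² = 1/2·1² = 1/2
CG = +√(1/2) = +0.707107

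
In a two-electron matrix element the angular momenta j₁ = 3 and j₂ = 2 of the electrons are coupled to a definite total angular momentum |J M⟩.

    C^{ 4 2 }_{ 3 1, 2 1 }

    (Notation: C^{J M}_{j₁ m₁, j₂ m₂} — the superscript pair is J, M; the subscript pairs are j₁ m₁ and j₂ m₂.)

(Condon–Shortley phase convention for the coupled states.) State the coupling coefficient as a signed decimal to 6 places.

−√(1/28) ≈ -0.188982

triangle: 1!*5!*3!/10! = 720/3628800
(j±m)!: 4!*2!*3!*1!*6!*2! = 414720
prefactor² = (2J+1)*Δ*N² = 5184/7
  k=0: +1/(0!*1!*2!*3!*3!*0!) = 1/72
  k=1: −1/(1!*0!*1!*2!*4!*1!) = -1/48
Σ = -1/144  ⇒  CG² = 5184/7*(-1/144)² = 1/28
CG = −√(1/28) = -0.188982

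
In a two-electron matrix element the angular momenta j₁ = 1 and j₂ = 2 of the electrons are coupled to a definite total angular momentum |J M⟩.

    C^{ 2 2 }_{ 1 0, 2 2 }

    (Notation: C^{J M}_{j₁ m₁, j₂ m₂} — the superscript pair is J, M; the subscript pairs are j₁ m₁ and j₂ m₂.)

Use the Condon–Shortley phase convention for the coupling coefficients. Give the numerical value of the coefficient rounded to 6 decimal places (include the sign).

−√(2/3) = -0.816497

triangle: 1!×1!×3!/6! = 6/720
(j±m)!: 1!×1!×4!×0!×4!×0! = 576
prefactor² = (2J+1)×Δ×N² = 24
  k=1: −1/(1!×0!×0!×3!×1!×0!) = -1/6
Σ = -1/6  ⇒  CG² = 24×(-1/6)² = 2/3
CG = −√(2/3) = -0.816497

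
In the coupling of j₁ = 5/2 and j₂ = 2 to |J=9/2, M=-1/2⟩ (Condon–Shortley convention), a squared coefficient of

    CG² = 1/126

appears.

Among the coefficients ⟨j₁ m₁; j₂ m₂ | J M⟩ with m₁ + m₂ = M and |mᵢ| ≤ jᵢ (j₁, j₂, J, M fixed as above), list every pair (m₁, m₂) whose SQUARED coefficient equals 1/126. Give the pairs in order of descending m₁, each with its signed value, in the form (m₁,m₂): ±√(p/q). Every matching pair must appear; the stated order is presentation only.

Admissible pairs with m₁+m₂ = M = -1/2: (-5/2,2), (-3/2,1), (-1/2,0), (1/2,-1), (3/2,-2)
  (m₁,m₂)=(3/2,-2): CG² = 5/126, CG = +√(5/126)
  (m₁,m₂)=(1/2,-1): CG² = 20/63, CG = +√(20/63)
  (m₁,m₂)=(-1/2,0): CG² = 10/21, CG = +√(10/21)
  (m₁,m₂)=(-3/2,1): CG² = 10/63, CG = +√(10/63)
  (m₁,m₂)=(-5/2,2): CG² = 1/126, CG = +√(1/126)   ← matches the target
Pairs with CG² = 1/126: (-5/2,2): +√(1/126)

(-5/2,2): +√(1/126)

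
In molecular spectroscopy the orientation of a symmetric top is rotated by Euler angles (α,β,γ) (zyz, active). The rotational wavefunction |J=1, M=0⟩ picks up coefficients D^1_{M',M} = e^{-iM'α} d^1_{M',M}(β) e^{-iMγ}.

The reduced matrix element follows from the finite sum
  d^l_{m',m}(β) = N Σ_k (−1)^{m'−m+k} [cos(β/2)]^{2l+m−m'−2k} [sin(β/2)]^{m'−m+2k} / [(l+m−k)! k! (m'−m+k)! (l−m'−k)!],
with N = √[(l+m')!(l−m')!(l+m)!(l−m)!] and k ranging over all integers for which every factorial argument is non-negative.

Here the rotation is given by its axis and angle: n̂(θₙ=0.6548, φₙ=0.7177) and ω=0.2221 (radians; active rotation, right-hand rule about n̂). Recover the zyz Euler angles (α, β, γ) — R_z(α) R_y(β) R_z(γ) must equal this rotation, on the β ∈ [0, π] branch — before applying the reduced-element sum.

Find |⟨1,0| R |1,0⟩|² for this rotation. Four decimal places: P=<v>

P=0.9819

Axis–angle → zyz. n̂ = (sinθₙcosφₙ, sinθₙsinφₙ, cosθₙ) = (+0.458773, +0.400512, +0.793170), ω = 0.2221.
R = I cosω + sinω [n̂]ₓ + (1−cosω) n̂n̂ᵀ gives
  R = [+0.980607, -0.170205, +0.097162; +0.179232, +0.979377, -0.093255; -0.079286, +0.108861, +0.990890]
β = atan2(√(R₁₃²+R₂₃²), R₃₃) = 0.135084; α = atan2(R₂₃, R₁₃) mod 2π = 5.518305; γ = atan2(R₃₂, −R₃₁) mod 2π = 0.941312
First d^1_{0,0}(β=0.1351), then the phase factors e^{-i(0)α} and e^{-i(0)γ}:
c=cos(0.135084/2)=0.997720, s=sin(0.135084/2)=0.067491; N=√[1·1·1·1]=1.000000
k: max(0,(0)−(0))=0 … min(1+(0),1−(0))=1
  k=0: (−1)^0·1.0000/(1)·0.9977^2·0.0675^0 = +0.995445
  k=1: (−1)^1·1.0000/(1)·0.9977^0·0.0675^2 = -0.004555
d^1_{0,0}(0.1351) = +0.995445 -0.004555 = +0.990890
|D^1_{0,0}|² = |d^1_{0,0}(β)|² = (+0.990890)² = 0.981863 (the z-rotation phases have unit modulus)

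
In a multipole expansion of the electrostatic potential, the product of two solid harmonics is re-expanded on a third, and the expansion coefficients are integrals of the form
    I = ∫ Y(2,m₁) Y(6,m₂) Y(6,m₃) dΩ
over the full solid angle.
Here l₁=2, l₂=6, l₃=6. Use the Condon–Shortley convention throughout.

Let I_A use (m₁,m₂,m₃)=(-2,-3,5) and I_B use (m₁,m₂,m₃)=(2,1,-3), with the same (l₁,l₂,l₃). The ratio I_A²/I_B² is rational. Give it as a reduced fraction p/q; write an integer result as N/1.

11/24

Same 2,6,6: normalisation and zero-m 3j drop out of the ratio.
A: Δ: 2! 2! 10! / 15! → 1/90090; sum: t=2:+1/1451520 = 1/1451520; 3j²(2 6 6; -2 -3 5) = Δ·Π!·Σ² = 1/91  (sign -1)
B: Δ: 2! 2! 10! / 15! → 1/90090; sum: t=0:+1/120960 = 1/120960; 3j²(2 6 6; 2 1 -3) = Δ·Π!·Σ² = 24/1001  (sign -1)
I_A²/I_B² = (1/91)/(24/1001) = 11/24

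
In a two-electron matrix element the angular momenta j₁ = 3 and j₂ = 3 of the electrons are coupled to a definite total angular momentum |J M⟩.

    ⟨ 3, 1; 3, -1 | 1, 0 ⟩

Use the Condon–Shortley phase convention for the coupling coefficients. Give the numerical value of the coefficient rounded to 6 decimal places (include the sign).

+0.188982  (= +√(1/28))

j₁+j₂−J=5  J+j₁−j₂=1  J−j₁+j₂=1  j₁+j₂+J+1=8
(j₁±m₁, j₂±m₂, J±M) = (4,2,2,4,1,1)
P² = 144/7
sum k=1..2:
  [1] −1/24 = -1/24
  [2] +1/12 = 1/12
S = 1/24
C² = P²·S² = 1/28 ; C = +0.188982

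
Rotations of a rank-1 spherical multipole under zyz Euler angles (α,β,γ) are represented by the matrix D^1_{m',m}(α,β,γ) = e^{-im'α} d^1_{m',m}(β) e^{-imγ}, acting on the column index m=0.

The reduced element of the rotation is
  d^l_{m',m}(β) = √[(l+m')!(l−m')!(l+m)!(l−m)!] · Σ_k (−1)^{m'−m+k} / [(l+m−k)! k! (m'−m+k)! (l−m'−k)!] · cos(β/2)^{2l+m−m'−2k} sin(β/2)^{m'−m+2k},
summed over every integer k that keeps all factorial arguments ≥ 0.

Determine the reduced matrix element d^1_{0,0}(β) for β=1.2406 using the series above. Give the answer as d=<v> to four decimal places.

d=0.3242

d^1_{0,0}(β=1.2406) via the finite sum:
With c≡cos(β/2)=0.813704 and s≡sin(β/2)=0.581279, N=[1·1·1·1]^{1/2}=1.000000
k: max(0,(0)−(0))=0 … min(1+(0),1−(0))=1
  k=0: (−1)^0·1.0000/(1)·0.8137^2·0.5813^0 = +0.662114
  k=1: (−1)^1·1.0000/(1)·0.8137^0·0.5813^2 = -0.337886
d^1_{0,0}(1.2406) = +0.662114 -0.337886 = +0.324229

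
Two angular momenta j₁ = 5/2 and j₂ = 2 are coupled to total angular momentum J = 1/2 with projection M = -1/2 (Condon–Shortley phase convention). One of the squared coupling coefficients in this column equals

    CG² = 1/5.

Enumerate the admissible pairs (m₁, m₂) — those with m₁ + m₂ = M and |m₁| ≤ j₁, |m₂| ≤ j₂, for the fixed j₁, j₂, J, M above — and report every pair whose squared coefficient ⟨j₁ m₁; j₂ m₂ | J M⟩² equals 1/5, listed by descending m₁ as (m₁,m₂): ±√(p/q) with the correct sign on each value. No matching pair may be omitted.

(-1/2,0): +√(1/5)

Admissible pairs with m₁+m₂ = M = -1/2: (-5/2,2), (-3/2,1), (-1/2,0), (1/2,-1), (3/2,-2)
  (m₁,m₂)=(3/2,-2): CG² = 1/15, CG = +√(1/15)
  (m₁,m₂)=(1/2,-1): CG² = 2/15, CG = −√(2/15)
  (m₁,m₂)=(-1/2,0): CG² = 1/5, CG = +√(1/5)   ← matches the target
  (m₁,m₂)=(-3/2,1): CG² = 4/15, CG = −√(4/15)
  (m₁,m₂)=(-5/2,2): CG² = 1/3, CG = +√(1/3)
Pairs with CG² = 1/5: (-1/2,0): +√(1/5)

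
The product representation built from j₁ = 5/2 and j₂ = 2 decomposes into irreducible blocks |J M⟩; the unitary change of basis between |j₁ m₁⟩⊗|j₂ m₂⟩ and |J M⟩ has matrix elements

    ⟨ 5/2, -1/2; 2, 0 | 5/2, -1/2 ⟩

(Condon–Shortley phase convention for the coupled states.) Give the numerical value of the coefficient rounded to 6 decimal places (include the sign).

triangle: 2!×3!×2!/8! = 24/40320
(j±m)!: 2!×3!×2!×2!×2!×3! = 576
prefactor² = (2J+1)×Δ×N² = 72/35
  k=0: +1/(0!×2!×3!×2!×0!×0!) = 1/24
  k=1: −1/(1!×1!×2!×1!×1!×1!) = -1/2
  k=2: +1/(2!×0!×1!×0!×2!×2!) = 1/8
Σ = -1/3  ⇒  CG² = 72/35×(-1/3)² = 8/35
CG = −√(8/35) = -0.478091

−√(8/35) ≈ -0.478091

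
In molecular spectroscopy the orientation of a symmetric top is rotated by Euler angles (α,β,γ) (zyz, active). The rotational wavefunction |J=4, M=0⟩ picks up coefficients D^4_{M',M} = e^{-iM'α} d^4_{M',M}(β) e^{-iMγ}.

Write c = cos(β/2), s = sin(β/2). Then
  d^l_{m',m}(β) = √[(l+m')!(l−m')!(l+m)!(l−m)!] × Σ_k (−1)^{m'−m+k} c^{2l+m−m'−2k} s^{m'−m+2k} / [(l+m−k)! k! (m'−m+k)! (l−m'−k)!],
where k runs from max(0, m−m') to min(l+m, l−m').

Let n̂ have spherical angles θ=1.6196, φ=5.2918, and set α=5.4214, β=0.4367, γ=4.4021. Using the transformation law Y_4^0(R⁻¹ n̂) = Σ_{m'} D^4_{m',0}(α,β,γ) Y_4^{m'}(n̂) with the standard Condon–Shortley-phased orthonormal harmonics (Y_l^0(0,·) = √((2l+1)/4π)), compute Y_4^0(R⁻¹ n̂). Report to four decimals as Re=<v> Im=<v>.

Re=-0.0552 Im=0.0000

Need the full column D^4_{m',0} for m'=−4..4 at α=5.4214, β=0.4367, γ=4.4021.
cos(β/2)=0.976256, sin(β/2)=0.216619
d^4_{-4,0}: single k=4 term ⇒ +0.016734;  D = -0.015959+0.005034i
d^4_{-3,0}: k∈[3..4] ⇒ +0.106653 -0.005251 = +0.101402;  D = -0.086116-0.053540i
d^4_{-2,0}: k∈[2..4] ⇒ +0.385387 -0.050598 +0.000934 = +0.335724;  D = -0.051091-0.331813i
d^4_{-1,0}: k∈[1..4] ⇒ +0.818763 -0.241866 +0.011908 -0.000098 = +0.588707;  D = +0.383298-0.446832i
d^4_{0,0}: k∈[0..4] ⇒ +0.825107 -0.649974 +0.072002 -0.001576 +0.000005 = +0.245564;  D = +0.245564+0.000000i
d^4_{1,0}: k∈[0..3] ⇒ -0.818763 +0.241866 -0.011908 +0.000098 = -0.588707;  D = -0.383298-0.446832i
d^4_{2,0}: k∈[0..2] ⇒ +0.385387 -0.050598 +0.000934 = +0.335724;  D = -0.051091+0.331813i
d^4_{3,0}: k∈[0..1] ⇒ -0.106653 +0.005251 = -0.101402;  D = +0.086116-0.053540i
d^4_{4,0}: single k=0 term ⇒ +0.016734;  D = -0.015959-0.005034i
Y_4^{m'}(θ=1.6196,φ=5.2918) and Σ D·Y over m':
  (-0.0160+0.0050i)·(-0.2992-0.3232i)  (-0.0861-0.0535i)·(+0.0600-0.0101i)  (-0.0511-0.3318i)·(+0.1314-0.3007i)  (+0.3833-0.4468i)·(+0.0377+0.0575i)  (+0.2456+0.0000i)·(+0.3098+0.0000i)  (-0.3833-0.4468i)·(-0.0377+0.0575i)  (-0.0511+0.3318i)·(+0.1314+0.3007i)  (+0.0861-0.0535i)·(-0.0600-0.0101i)  (-0.0160-0.0050i)·(-0.2992+0.3232i)
Y_4^0(R⁻¹ n̂) = -0.055227-0.000000i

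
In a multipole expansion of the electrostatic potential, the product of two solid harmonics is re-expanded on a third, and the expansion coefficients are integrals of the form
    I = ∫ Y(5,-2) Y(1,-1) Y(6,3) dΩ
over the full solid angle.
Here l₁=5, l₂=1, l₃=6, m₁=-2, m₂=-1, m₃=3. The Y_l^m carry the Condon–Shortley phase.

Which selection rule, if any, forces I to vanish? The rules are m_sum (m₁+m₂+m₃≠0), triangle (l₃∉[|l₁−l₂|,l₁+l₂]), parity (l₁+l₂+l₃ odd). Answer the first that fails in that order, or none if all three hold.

none

Σmᵢ = 0  ✓
l₃∈[|l₁−l₂|,l₁+l₂]=[4,6], have l₃=6  ✓
Σlᵢ = 12 ⇒ even  ✓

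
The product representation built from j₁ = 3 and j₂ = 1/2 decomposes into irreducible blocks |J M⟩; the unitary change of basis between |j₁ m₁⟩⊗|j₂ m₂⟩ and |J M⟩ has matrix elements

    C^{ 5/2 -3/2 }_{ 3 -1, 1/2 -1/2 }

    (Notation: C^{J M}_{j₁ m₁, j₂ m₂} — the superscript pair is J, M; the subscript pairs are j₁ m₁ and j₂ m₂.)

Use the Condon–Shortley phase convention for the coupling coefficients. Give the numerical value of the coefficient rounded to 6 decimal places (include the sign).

+√(2/7) ≈ +0.534522

triangle: 1!×5!×0!/7! = 120/5040
(j±m)!: 2!×4!×0!×1!×1!×4! = 1152
prefactor² = (2J+1)×Δ×N² = 1152/7
  k=0: +1/(0!×1!×4!×0!×1!×0!) = 1/24
Σ = 1/24  ⇒  CG² = 1152/7×(1/24)² = 2/7
CG = +√(2/7) = +0.534522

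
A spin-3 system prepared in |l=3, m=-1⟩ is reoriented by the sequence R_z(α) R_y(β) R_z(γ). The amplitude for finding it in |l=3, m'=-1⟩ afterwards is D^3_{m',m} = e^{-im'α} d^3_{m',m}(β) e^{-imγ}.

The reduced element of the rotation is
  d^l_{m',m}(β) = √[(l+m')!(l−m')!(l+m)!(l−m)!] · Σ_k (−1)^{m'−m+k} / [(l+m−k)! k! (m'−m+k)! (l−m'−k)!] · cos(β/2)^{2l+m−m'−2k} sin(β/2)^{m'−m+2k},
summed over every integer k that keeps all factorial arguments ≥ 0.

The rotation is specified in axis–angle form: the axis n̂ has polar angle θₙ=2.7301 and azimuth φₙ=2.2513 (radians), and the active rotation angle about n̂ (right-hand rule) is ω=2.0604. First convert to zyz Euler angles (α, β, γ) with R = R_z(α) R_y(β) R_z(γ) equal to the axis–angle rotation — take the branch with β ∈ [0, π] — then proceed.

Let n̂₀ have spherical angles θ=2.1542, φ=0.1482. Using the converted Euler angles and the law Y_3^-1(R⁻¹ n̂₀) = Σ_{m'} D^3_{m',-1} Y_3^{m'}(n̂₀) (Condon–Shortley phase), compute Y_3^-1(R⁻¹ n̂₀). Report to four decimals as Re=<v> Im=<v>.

Axis–angle → zyz. n̂ = (sinθₙcosφₙ, sinθₙsinφₙ, cosθₙ) = (-0.251660, +0.310885, -0.916525), ω = 2.0604.
R = I cosω + sinω [n̂]ₓ + (1−cosω) n̂n̂ᵀ gives
  R = [-0.377160, +0.693820, +0.613485; -0.923881, -0.328175, -0.196837; +0.064761, -0.641026, +0.764782]
β = atan2(√(R₁₃²+R₂₃²), R₃₃) = 0.700094; α = atan2(R₂₃, R₁₃) mod 2π = 5.972711; γ = atan2(R₃₂, −R₃₁) mod 2π = 4.611704
Need the full column D^3_{m',-1} for m'=−3..3 at α=5.9727, β=0.7001, γ=4.6117.
cos(β/2)=0.939357, sin(β/2)=0.342942
d^3_{-3,-1}: single k=2 term ⇒ +0.354657;  D = -0.304431-0.181943i
d^3_{-2,-1}: k∈[1..2] ⇒ +0.793182 -0.211438 = +0.581744;  D = -0.384307-0.436732i
d^3_{-1,-1}: k∈[0..2] ⇒ +0.687042 -0.732576 +0.073231 = +0.027696;  D = -0.011069-0.025388i
d^3_{0,-1}: k∈[0..2] ⇒ -0.868888 +0.347428 -0.015436 = -0.536895;  D = +0.053966+0.534176i
d^3_{1,-1}: k∈[0..2] ⇒ +0.549432 -0.097641 +0.001627 = +0.453418;  D = +0.094426-0.443477i
d^3_{2,-1}: k∈[0..1] ⇒ -0.211438 +0.014091 = -0.197347;  D = -0.098103+0.171236i
d^3_{3,-1}: single k=0 term ⇒ +0.047270;  D = +0.034906-0.031876i
Y_3^{m'}(θ=2.1542,φ=0.1482) and Σ D·Y over m':
  (-0.3044-0.1819i)·(+0.2190-0.1043i)  (-0.3843-0.4367i)·(-0.3750+0.1145i)  (-0.0111-0.0254i)·(+0.1380-0.0206i)  (+0.0540+0.5342i)·(+0.3048+0.0000i)  (+0.0944-0.4435i)·(-0.1380-0.0206i)  (-0.0981+0.1712i)·(-0.3750-0.1145i)  (+0.0349-0.0319i)·(-0.2190-0.1043i)
Y_3^-1(R⁻¹ n̂) = +0.146181+0.280843i

Re=0.1462 Im=0.2808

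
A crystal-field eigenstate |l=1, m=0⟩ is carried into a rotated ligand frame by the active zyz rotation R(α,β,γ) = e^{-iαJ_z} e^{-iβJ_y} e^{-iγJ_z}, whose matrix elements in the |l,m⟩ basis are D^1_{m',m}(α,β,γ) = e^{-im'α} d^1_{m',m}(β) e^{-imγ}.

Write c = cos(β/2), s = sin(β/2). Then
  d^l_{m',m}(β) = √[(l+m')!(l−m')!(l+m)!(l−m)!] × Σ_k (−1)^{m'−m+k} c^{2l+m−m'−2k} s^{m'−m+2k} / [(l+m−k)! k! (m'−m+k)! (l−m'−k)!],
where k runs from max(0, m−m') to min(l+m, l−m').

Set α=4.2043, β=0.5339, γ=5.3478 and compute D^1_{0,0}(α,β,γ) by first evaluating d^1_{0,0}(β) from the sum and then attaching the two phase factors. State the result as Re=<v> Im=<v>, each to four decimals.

Split into d^1_{0,0}(β=0.5339) × two z-phases.
With c≡cos(β/2)=0.964580 and s≡sin(β/2)=0.263791, N=[1·1·1·1]^{1/2}=1.000000
The bounds max(0,m−m')=0 and min(l+m,l−m')=1 give 2 terms
  k=0: (−1)^0·1.0000/(1)·0.9646^2·0.2638^0 = +0.930414
  k=1: (−1)^1·1.0000/(1)·0.9646^0·0.2638^2 = -0.069586
d^1_{0,0}(0.5339) = +0.930414 -0.069586 = +0.860829
Attach z-rotation phases: D = e^{-i(0)(4.2043)}·(+0.860829)·e^{-i(0)(5.3478)} = +0.860829+0.000000i

Re=0.8608 Im=0.0000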